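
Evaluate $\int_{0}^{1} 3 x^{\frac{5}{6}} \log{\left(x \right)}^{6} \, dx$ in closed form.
$\frac{604661760}{19487171}$

Begin with the known integral
$$J(a) = \int_{0}^{1} 3 x^{a} \, dx = \frac{3}{a + 1}.$$

Differentiating under the integral sign brings down a factor of $\ln x$:
$$\frac{dJ}{da} = \int_{0}^{1} 3 x^{a} \log{\left(x \right)} \, dx = - \frac{3}{\left(a + 1\right)^{2}}.$$

Repeating $6$ times in total — each differentiation brings down another $\ln x$ — gives
$$\frac{d^{6}J}{da^{6}} = \int_{0}^{1} 3 x^{a} \log{\left(x \right)}^{6} \, dx = \frac{2160}{\left(a + 1\right)^{7}},$$
and the integrand here is exactly the target integrand, so $I = \frac{2160}{\left(a + 1\right)^{7}}$.

Setting $a = \frac{5}{6}$:
$$I = \frac{604661760}{19487171}.$$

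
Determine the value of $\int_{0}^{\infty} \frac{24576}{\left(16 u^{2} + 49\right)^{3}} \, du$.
$\frac{1152 \pi}{16807}$

Start from the standard arctangent integral
$$J(a) = \int_{0}^{\infty} \frac{6}{a^{2} + u^{2}} \, du = \frac{3 \pi}{a}.$$

Differentiating under the integral sign with respect to $a$,
$$\frac{dJ}{da} = \int_{0}^{\infty} - \frac{12 a}{\left(a^{2} + u^{2}\right)^{2}} \, du = - \frac{3 \pi}{a^{2}},$$
so $\int_{0}^{\infty} \frac{6}{\left(a^{2} + u^{2}\right)^{2}} \, du = \frac{3 \pi}{2 a^{3}}$.

Repeating — each differentiation of $1/(u^2+a^2)^j$ produces $-2ja/(u^2+a^2)^{j+1}$ — and dividing through by $-2ja$ at each step yields, after $2$ differentiations in total,
$$\int_{0}^{\infty} \frac{6}{\left(a^{2} + u^{2}\right)^{3}} \, du = \frac{9 \pi}{8 a^{5}}.$$

Setting $a = \frac{7}{4}$:
$$I = \frac{1152 \pi}{16807}.$$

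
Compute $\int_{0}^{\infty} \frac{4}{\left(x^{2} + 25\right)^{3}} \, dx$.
$\frac{3 \pi}{12500}$

Recall the elementary integral
$$J(a) = \int_{0}^{\infty} \frac{4}{a^{2} + x^{2}} \, dx = \frac{2 \pi}{a}.$$

Differentiating under the integral sign with respect to $a$,
$$\frac{dJ}{da} = \int_{0}^{\infty} - \frac{8 a}{\left(a^{2} + x^{2}\right)^{2}} \, dx = - \frac{2 \pi}{a^{2}},$$
so $\int_{0}^{\infty} \frac{4}{\left(a^{2} + x^{2}\right)^{2}} \, dx = \frac{\pi}{a^{3}}$.

Repeating — each differentiation of $1/(x^2+a^2)^j$ produces $-2ja/(x^2+a^2)^{j+1}$ — and dividing through by $-2ja$ at each step yields, after $2$ differentiations in total,
$$\int_{0}^{\infty} \frac{4}{\left(a^{2} + x^{2}\right)^{3}} \, dx = \frac{3 \pi}{4 a^{5}}.$$

Setting $a = 5$:
$$I = \frac{3 \pi}{12500}.$$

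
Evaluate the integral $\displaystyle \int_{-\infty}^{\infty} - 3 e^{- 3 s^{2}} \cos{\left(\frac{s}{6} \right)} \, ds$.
$- \frac{\sqrt{3} \sqrt{\pi}}{e^{\frac{1}{432}}}$

Let $b$ denote the cosine frequency and define $I(b) = \int_{-\infty}^{\infty} - 3 e^{- 3 s^{2}} \cos{\left(b s \right)} \, ds$.

Differentiating under the integral sign,
$$I'(b) = \int_{-\infty}^{\infty} 3 s e^{- 3 s^{2}} \sin{\left(b s \right)} \, ds.$$

Integrate $\int_{-\infty}^{\infty} s \sin(b s)\, e^{- 3 s^{2}}\, ds$ by parts with $u = \sin(b s)$ and $dv = s\, e^{- 3 s^{2}}\, ds$, giving $v = - \frac{e^{- 3 s^{2}}}{6}$. The boundary term vanishes and
$$\int_{-\infty}^{\infty} s \sin(b s)\, e^{- 3 s^{2}}\, ds = \frac{b}{6} \int_{-\infty}^{\infty} \cos(b s)\, e^{- 3 s^{2}}\, ds,$$
so $I'(b) = - \frac{b}{6}\, I(b)$.

This is a separable first-order ODE; solving with the initial condition $I(0) = \int_{-\infty}^{\infty} - 3 e^{- 3 s^{2}}\,ds = - \sqrt{3} \sqrt{\pi}$ gives
$$I(b) = - \sqrt{3} \sqrt{\pi} e^{- \frac{b^{2}}{12}}.$$

Setting $b = \frac{1}{6}$:
$$I = - \frac{\sqrt{3} \sqrt{\pi}}{e^{\frac{1}{432}}}.$$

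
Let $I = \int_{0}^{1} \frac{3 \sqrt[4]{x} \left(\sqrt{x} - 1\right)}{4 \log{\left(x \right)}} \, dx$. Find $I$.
$- \frac{3 \log{\left(5 \right)}}{4} + \frac{3 \log{\left(7 \right)}}{4}$

Consider the one-parameter family: let $I(a) = \int_{0}^{1} \frac{3 \left(x^{\frac{3}{4}} - x^{a}\right)}{4 \log{\left(x \right)}} \, dx$.

Since $\dfrac{\partial}{\partial a}\,x^{a} = x^{a} \ln x$, the $\ln x$ in the denominator cancels and
$$\frac{dI}{da} = \int_{0}^{1} - \frac{3}{4} x^{a} \, dx = - \frac{3}{4} \left[\frac{x^{a+1}}{a+1}\right]_0^1 = - \frac{3}{4 a + 4}.$$

Integrating with respect to $a$ gives $I(a) = - \frac{3 \log{\left(a + 1 \right)}}{4} - \frac{3 \log{\left(2 \right)}}{2} + \frac{3 \log{\left(7 \right)}}{4} + C$.

At $a = \frac{3}{4}$ the integrand is identically $0$, so $I(\frac{3}{4}) = 0$. The closed form gives $0$, hence $C = 0$.

Setting $a = \frac{1}{4}$:
$$I = - \frac{3 \log{\left(5 \right)}}{4} + \frac{3 \log{\left(7 \right)}}{4}.$$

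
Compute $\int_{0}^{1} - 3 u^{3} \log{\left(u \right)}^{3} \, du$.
$\frac{9}{128}$

Start from the elementary integral
$$J(a) = \int_{0}^{1} - 3 u^{a} \, du = - \frac{3}{a + 1}.$$

Differentiating under the integral sign brings down a factor of $\ln u$:
$$\frac{dJ}{da} = \int_{0}^{1} - 3 u^{a} \log{\left(u \right)} \, du = \frac{3}{\left(a + 1\right)^{2}}.$$

Repeating $3$ times in total — each differentiation brings down another $\ln u$ — gives
$$\frac{d^{3}J}{da^{3}} = \int_{0}^{1} - 3 u^{a} \log{\left(u \right)}^{3} \, du = \frac{18}{\left(a + 1\right)^{4}},$$
and the integrand here is exactly the target integrand, so $I = \frac{18}{\left(a + 1\right)^{4}}$.

Setting $a = 3$:
$$I = \frac{9}{128}.$$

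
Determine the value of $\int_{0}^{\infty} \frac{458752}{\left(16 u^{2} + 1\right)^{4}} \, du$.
$17920 \pi$

Recall the elementary integral
$$J(a) = \int_{0}^{\infty} \frac{7}{a^{2} + u^{2}} \, du = \frac{7 \pi}{2 a}.$$

Differentiating under the integral sign with respect to $a$,
$$\frac{dJ}{da} = \int_{0}^{\infty} - \frac{14 a}{\left(a^{2} + u^{2}\right)^{2}} \, du = - \frac{7 \pi}{2 a^{2}},$$
so $\int_{0}^{\infty} \frac{7}{\left(a^{2} + u^{2}\right)^{2}} \, du = \frac{7 \pi}{4 a^{3}}$.

Repeating — each differentiation of $1/(u^2+a^2)^j$ produces $-2ja/(u^2+a^2)^{j+1}$ — and dividing through by $-2ja$ at each step yields, after $3$ differentiations in total,
$$\int_{0}^{\infty} \frac{7}{\left(a^{2} + u^{2}\right)^{4}} \, du = \frac{35 \pi}{32 a^{7}}.$$

Setting $a = \frac{1}{4}$:
$$I = 17920 \pi.$$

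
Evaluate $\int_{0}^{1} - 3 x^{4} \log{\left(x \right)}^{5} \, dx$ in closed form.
$\frac{72}{3125}$

Begin with the known integral
$$J(a) = \int_{0}^{1} - 3 x^{a} \, dx = - \frac{3}{a + 1}.$$

Differentiating under the integral sign brings down a factor of $\ln x$:
$$\frac{dJ}{da} = \int_{0}^{1} - 3 x^{a} \log{\left(x \right)} \, dx = \frac{3}{\left(a + 1\right)^{2}}.$$

Repeating $5$ times in total — each differentiation brings down another $\ln x$ — gives
$$\frac{d^{5}J}{da^{5}} = \int_{0}^{1} - 3 x^{a} \log{\left(x \right)}^{5} \, dx = \frac{360}{\left(a + 1\right)^{6}},$$
and the integrand here is exactly the target integrand, so $I = \frac{360}{\left(a + 1\right)^{6}}$.

Setting $a = 4$:
$$I = \frac{72}{3125}.$$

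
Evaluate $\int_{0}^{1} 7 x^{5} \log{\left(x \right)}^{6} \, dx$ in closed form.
$\frac{35}{1944}$

Start from the elementary integral
$$J(a) = \int_{0}^{1} 7 x^{a} \, dx = \frac{7}{a + 1}.$$

Differentiating under the integral sign brings down a factor of $\ln x$:
$$\frac{dJ}{da} = \int_{0}^{1} 7 x^{a} \log{\left(x \right)} \, dx = - \frac{7}{\left(a + 1\right)^{2}}.$$

Repeating $6$ times in total — each differentiation brings down another $\ln x$ — gives
$$\frac{d^{6}J}{da^{6}} = \int_{0}^{1} 7 x^{a} \log{\left(x \right)}^{6} \, dx = \frac{5040}{\left(a + 1\right)^{7}},$$
and the integrand here is exactly the target integrand, so $I = \frac{5040}{\left(a + 1\right)^{7}}$.

Setting $a = 5$:
$$I = \frac{35}{1944}.$$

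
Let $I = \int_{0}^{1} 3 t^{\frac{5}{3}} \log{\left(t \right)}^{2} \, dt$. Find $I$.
$\frac{81}{256}$

Start from the elementary integral
$$J(a) = \int_{0}^{1} 3 t^{a} \, dt = \frac{3}{a + 1}.$$

Differentiating under the integral sign brings down a factor of $\ln t$:
$$\frac{dJ}{da} = \int_{0}^{1} 3 t^{a} \log{\left(t \right)} \, dt = - \frac{3}{\left(a + 1\right)^{2}}.$$

Repeating twice in total — each differentiation brings down another $\ln t$ — gives
$$\frac{d^{2}J}{da^{2}} = \int_{0}^{1} 3 t^{a} \log{\left(t \right)}^{2} \, dt = \frac{6}{\left(a + 1\right)^{3}},$$
and the integrand here is exactly the target integrand, so $I = \frac{6}{\left(a + 1\right)^{3}}$.

Setting $a = \frac{5}{3}$:
$$I = \frac{81}{256}.$$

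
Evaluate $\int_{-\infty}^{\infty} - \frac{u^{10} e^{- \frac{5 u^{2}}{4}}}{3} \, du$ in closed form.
$- \frac{4032 \sqrt{5} \sqrt{\pi}}{3125}$

Begin with the known integral
$$J(a) = \int_{-\infty}^{\infty} - \frac{e^{- a u^{2}}}{3} \, du = - \frac{\sqrt{\pi}}{3 \sqrt{a}}.$$

Differentiating under the integral sign brings down a factor of $(-u^2)$:
$$\frac{dJ}{da} = \int_{-\infty}^{\infty} \frac{u^{2} e^{- a u^{2}}}{3} \, du = \frac{\sqrt{\pi}}{6 a^{\frac{3}{2}}}.$$

Repeating $5$ times in total — each differentiation brings down another $(-u^2)$ — gives
$$\frac{d^{5}J}{da^{5}} = \int_{-\infty}^{\infty} \frac{u^{10} e^{- a u^{2}}}{3} \, du = \frac{315 \sqrt{\pi}}{32 a^{\frac{11}{2}}},$$
and the integrand here is $(-1)^{5}$ times the target integrand, so $I = (-1)^{5}\,\frac{d^{5}J}{da^{5}} = - \frac{315 \sqrt{\pi}}{32 a^{\frac{11}{2}}}$.

Setting $a = \frac{5}{4}$:
$$I = - \frac{4032 \sqrt{5} \sqrt{\pi}}{3125}.$$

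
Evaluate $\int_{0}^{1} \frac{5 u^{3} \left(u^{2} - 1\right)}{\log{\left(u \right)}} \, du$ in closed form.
$\log{\left(\frac{243}{32} \right)}$

Replace the exponent $5$ by a parameter $a$: let $I(a) = \int_{0}^{1} \frac{5 \left(- u^{3} + u^{a}\right)}{\log{\left(u \right)}} \, du$.

Since $\dfrac{\partial}{\partial a}\,u^{a} = u^{a} \ln u$, the $\ln u$ in the denominator cancels and
$$\frac{dI}{da} = \int_{0}^{1} 5 u^{a} \, du = 5 \left[\frac{u^{a+1}}{a+1}\right]_0^1 = \frac{5}{a + 1}.$$

Integrating with respect to $a$ gives $I(a) = \log{\left(\frac{\left(a + 1\right)^{5}}{1024} \right)} + C$.

At $a = 3$ the integrand is identically $0$, so $I(3) = 0$. The closed form gives $0$, hence $C = 0$.

Setting $a = 5$:
$$I = \log{\left(\frac{243}{32} \right)}.$$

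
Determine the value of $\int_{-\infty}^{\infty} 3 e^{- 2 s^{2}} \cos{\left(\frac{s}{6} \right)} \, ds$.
$\frac{3 \sqrt{2} \sqrt{\pi}}{2 e^{\frac{1}{288}}}$

Treat the cosine frequency as a parameter and define $I(b) = \int_{-\infty}^{\infty} 3 e^{- 2 s^{2}} \cos{\left(b s \right)} \, ds$.

Differentiating under the integral sign,
$$I'(b) = \int_{-\infty}^{\infty} - 3 s e^{- 2 s^{2}} \sin{\left(b s \right)} \, ds.$$

Integrate $\int_{-\infty}^{\infty} s \sin(b s)\, e^{- 2 s^{2}}\, ds$ by parts with $u = \sin(b s)$ and $dv = s\, e^{- 2 s^{2}}\, ds$, giving $v = - \frac{e^{- 2 s^{2}}}{4}$. The boundary term vanishes and
$$\int_{-\infty}^{\infty} s \sin(b s)\, e^{- 2 s^{2}}\, ds = \frac{b}{4} \int_{-\infty}^{\infty} \cos(b s)\, e^{- 2 s^{2}}\, ds,$$
so $I'(b) = - \frac{b}{4}\, I(b)$.

This is a separable first-order ODE; solving with the initial condition $I(0) = \int_{-\infty}^{\infty} 3 e^{- 2 s^{2}}\,ds = \frac{3 \sqrt{2} \sqrt{\pi}}{2}$ gives
$$I(b) = \frac{3 \sqrt{2} \sqrt{\pi} e^{- \frac{b^{2}}{8}}}{2}.$$

Setting $b = \frac{1}{6}$:
$$I = \frac{3 \sqrt{2} \sqrt{\pi}}{2 e^{\frac{1}{288}}}.$$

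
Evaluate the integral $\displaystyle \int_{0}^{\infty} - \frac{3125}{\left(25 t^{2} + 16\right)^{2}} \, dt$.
$- \frac{625 \pi}{256}$

Start from the standard arctangent integral
$$J(a) = \int_{0}^{\infty} - \frac{5}{a^{2} + t^{2}} \, dt = - \frac{5 \pi}{2 a}.$$

Differentiating under the integral sign with respect to $a$,
$$\frac{dJ}{da} = \int_{0}^{\infty} \frac{10 a}{\left(a^{2} + t^{2}\right)^{2}} \, dt = \frac{5 \pi}{2 a^{2}},$$
so $\int_{0}^{\infty} - \frac{5}{\left(a^{2} + t^{2}\right)^{2}} \, dt = - \frac{5 \pi}{4 a^{3}}$.

Setting $a = \frac{4}{5}$:
$$I = - \frac{625 \pi}{256}.$$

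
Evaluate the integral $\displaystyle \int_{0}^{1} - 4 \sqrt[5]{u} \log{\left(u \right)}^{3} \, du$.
$\frac{625}{54}$

Consider the simpler parametrised integral
$$J(a) = \int_{0}^{1} - 4 u^{a} \, du = - \frac{4}{a + 1}.$$

Differentiating under the integral sign brings down a factor of $\ln u$:
$$\frac{dJ}{da} = \int_{0}^{1} - 4 u^{a} \log{\left(u \right)} \, du = \frac{4}{\left(a + 1\right)^{2}}.$$

Repeating $3$ times in total — each differentiation brings down another $\ln u$ — gives
$$\frac{d^{3}J}{da^{3}} = \int_{0}^{1} - 4 u^{a} \log{\left(u \right)}^{3} \, du = \frac{24}{\left(a + 1\right)^{4}},$$
and the integrand here is exactly the target integrand, so $I = \frac{24}{\left(a + 1\right)^{4}}$.

Setting $a = \frac{1}{5}$:
$$I = \frac{625}{54}.$$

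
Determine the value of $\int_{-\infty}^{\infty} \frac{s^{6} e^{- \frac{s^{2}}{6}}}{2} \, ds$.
$\frac{405 \sqrt{6} \sqrt{\pi}}{2}$

Start from the elementary integral
$$J(a) = \int_{-\infty}^{\infty} \frac{e^{- a s^{2}}}{2} \, ds = \frac{\sqrt{\pi}}{2 \sqrt{a}}.$$

Differentiating under the integral sign brings down a factor of $(-s^2)$:
$$\frac{dJ}{da} = \int_{-\infty}^{\infty} - \frac{s^{2} e^{- a s^{2}}}{2} \, ds = - \frac{\sqrt{\pi}}{4 a^{\frac{3}{2}}}.$$

Repeating $3$ times in total — each differentiation brings down another $(-s^2)$ — gives
$$\frac{d^{3}J}{da^{3}} = \int_{-\infty}^{\infty} - \frac{s^{6} e^{- a s^{2}}}{2} \, ds = - \frac{15 \sqrt{\pi}}{16 a^{\frac{7}{2}}},$$
and the integrand here is $(-1)^{3}$ times the target integrand, so $I = (-1)^{3}\,\frac{d^{3}J}{da^{3}} = \frac{15 \sqrt{\pi}}{16 a^{\frac{7}{2}}}$.

Setting $a = \frac{1}{6}$:
$$I = \frac{405 \sqrt{6} \sqrt{\pi}}{2}.$$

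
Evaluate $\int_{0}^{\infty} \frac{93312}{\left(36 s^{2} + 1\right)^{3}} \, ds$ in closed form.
$2916 \pi$

Begin with the known result
$$J(a) = \int_{0}^{\infty} \frac{2}{a^{2} + s^{2}} \, ds = \frac{\pi}{a}.$$

Differentiating under the integral sign with respect to $a$,
$$\frac{dJ}{da} = \int_{0}^{\infty} - \frac{4 a}{\left(a^{2} + s^{2}\right)^{2}} \, ds = - \frac{\pi}{a^{2}},$$
so $\int_{0}^{\infty} \frac{2}{\left(a^{2} + s^{2}\right)^{2}} \, ds = \frac{\pi}{2 a^{3}}$.

Repeating — each differentiation of $1/(s^2+a^2)^j$ produces $-2ja/(s^2+a^2)^{j+1}$ — and dividing through by $-2ja$ at each step yields, after $2$ differentiations in total,
$$\int_{0}^{\infty} \frac{2}{\left(a^{2} + s^{2}\right)^{3}} \, ds = \frac{3 \pi}{8 a^{5}}.$$

Setting $a = \frac{1}{6}$:
$$I = 2916 \pi.$$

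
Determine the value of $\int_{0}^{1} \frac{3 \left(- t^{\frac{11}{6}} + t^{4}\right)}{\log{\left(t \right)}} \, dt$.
$\log{\left(\frac{27000}{4913} \right)}$

Introduce a parameter $a$ in the exponent: let $I(a) = \int_{0}^{1} \frac{3 \left(- t^{\frac{11}{6}} + t^{a}\right)}{\log{\left(t \right)}} \, dt$.

Since $\dfrac{\partial}{\partial a}\,t^{a} = t^{a} \ln t$, the $\ln t$ in the denominator cancels and
$$\frac{dI}{da} = \int_{0}^{1} 3 t^{a} \, dt = 3 \left[\frac{t^{a+1}}{a+1}\right]_0^1 = \frac{3}{a + 1}.$$

Integrating with respect to $a$ gives $I(a) = \log{\left(\frac{216 \left(a + 1\right)^{3}}{4913} \right)} + C$.

At $a = \frac{11}{6}$ the integrand is identically $0$, so $I(\frac{11}{6}) = 0$. The closed form gives $0$, hence $C = 0$.

Setting $a = 4$:
$$I = \log{\left(\frac{27000}{4913} \right)}.$$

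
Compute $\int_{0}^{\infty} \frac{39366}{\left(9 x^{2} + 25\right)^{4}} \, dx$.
$\frac{6561 \pi}{250000}$

Begin with the known result
$$J(a) = \int_{0}^{\infty} \frac{6}{a^{2} + x^{2}} \, dx = \frac{3 \pi}{a}.$$

Differentiating under the integral sign with respect to $a$,
$$\frac{dJ}{da} = \int_{0}^{\infty} - \frac{12 a}{\left(a^{2} + x^{2}\right)^{2}} \, dx = - \frac{3 \pi}{a^{2}},$$
so $\int_{0}^{\infty} \frac{6}{\left(a^{2} + x^{2}\right)^{2}} \, dx = \frac{3 \pi}{2 a^{3}}$.

Repeating — each differentiation of $1/(x^2+a^2)^j$ produces $-2ja/(x^2+a^2)^{j+1}$ — and dividing through by $-2ja$ at each step yields, after $3$ differentiations in total,
$$\int_{0}^{\infty} \frac{6}{\left(a^{2} + x^{2}\right)^{4}} \, dx = \frac{15 \pi}{16 a^{7}}.$$

Setting $a = \frac{5}{3}$:
$$I = \frac{6561 \pi}{250000}.$$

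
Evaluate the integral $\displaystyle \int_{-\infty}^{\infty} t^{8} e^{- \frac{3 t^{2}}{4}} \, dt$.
$\frac{1120 \sqrt{3} \sqrt{\pi}}{81}$

Start from the elementary integral
$$J(a) = \int_{-\infty}^{\infty} e^{- a t^{2}} \, dt = \frac{\sqrt{\pi}}{\sqrt{a}}.$$

Differentiating under the integral sign brings down a factor of $(-t^2)$:
$$\frac{dJ}{da} = \int_{-\infty}^{\infty} - t^{2} e^{- a t^{2}} \, dt = - \frac{\sqrt{\pi}}{2 a^{\frac{3}{2}}}.$$

Repeating $4$ times in total — each differentiation brings down another $(-t^2)$ — gives
$$\frac{d^{4}J}{da^{4}} = \int_{-\infty}^{\infty} t^{8} e^{- a t^{2}} \, dt = \frac{105 \sqrt{\pi}}{16 a^{\frac{9}{2}}},$$
and the integrand here is exactly the target integrand, so $I = \frac{105 \sqrt{\pi}}{16 a^{\frac{9}{2}}}$.

Setting $a = \frac{3}{4}$:
$$I = \frac{1120 \sqrt{3} \sqrt{\pi}}{81}.$$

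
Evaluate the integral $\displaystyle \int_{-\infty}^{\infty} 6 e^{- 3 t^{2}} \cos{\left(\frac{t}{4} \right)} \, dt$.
$\frac{2 \sqrt{3} \sqrt{\pi}}{e^{\frac{1}{192}}}$

Define $I(b) = \int_{-\infty}^{\infty} 6 e^{- 3 t^{2}} \cos{\left(b t \right)} \, dt$.

Differentiating under the integral sign,
$$I'(b) = \int_{-\infty}^{\infty} - 6 t e^{- 3 t^{2}} \sin{\left(b t \right)} \, dt.$$

Integrate $\int_{-\infty}^{\infty} t \sin(b t)\, e^{- 3 t^{2}}\, dt$ by parts with $u = \sin(b t)$ and $dv = t\, e^{- 3 t^{2}}\, dt$, giving $v = - \frac{e^{- 3 t^{2}}}{6}$. The boundary term vanishes and
$$\int_{-\infty}^{\infty} t \sin(b t)\, e^{- 3 t^{2}}\, dt = \frac{b}{6} \int_{-\infty}^{\infty} \cos(b t)\, e^{- 3 t^{2}}\, dt,$$
so $I'(b) = - \frac{b}{6}\, I(b)$.

This is a separable first-order ODE; solving with the initial condition $I(0) = \int_{-\infty}^{\infty} 6 e^{- 3 t^{2}}\,dt = 2 \sqrt{3} \sqrt{\pi}$ gives
$$I(b) = 2 \sqrt{3} \sqrt{\pi} e^{- \frac{b^{2}}{12}}.$$

Setting $b = \frac{1}{4}$:
$$I = \frac{2 \sqrt{3} \sqrt{\pi}}{e^{\frac{1}{192}}}.$$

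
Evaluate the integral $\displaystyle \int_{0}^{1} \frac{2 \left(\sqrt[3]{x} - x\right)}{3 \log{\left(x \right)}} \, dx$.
$- \frac{\log{\left(18 \right)}}{3} + \log{\left(2 \right)}$

Consider the one-parameter family: let $I(a) = \int_{0}^{1} \frac{2 \left(\sqrt[3]{x} - x^{a}\right)}{3 \log{\left(x \right)}} \, dx$.

Since $\dfrac{\partial}{\partial a}\,x^{a} = x^{a} \ln x$, the $\ln x$ in the denominator cancels and
$$\frac{dI}{da} = \int_{0}^{1} - \frac{2}{3} x^{a} \, dx = - \frac{2}{3} \left[\frac{x^{a+1}}{a+1}\right]_0^1 = - \frac{2}{3 a + 3}.$$

Integrating with respect to $a$ gives $I(a) = - \log{\left(\frac{6^{\frac{2}{3}} \left(a + 1\right)^{\frac{2}{3}}}{4} \right)} + C$.

At $a = \frac{1}{3}$ the integrand is identically $0$, so $I(\frac{1}{3}) = 0$. The closed form gives $0$, hence $C = 0$.

Setting $a = 1$:
$$I = - \frac{\log{\left(18 \right)}}{3} + \log{\left(2 \right)}.$$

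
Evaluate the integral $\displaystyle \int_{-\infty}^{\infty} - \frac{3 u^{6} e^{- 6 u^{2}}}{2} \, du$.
$- \frac{5 \sqrt{6} \sqrt{\pi}}{2304}$

Consider the simpler parametrised integral
$$J(a) = \int_{-\infty}^{\infty} - \frac{3 e^{- a u^{2}}}{2} \, du = - \frac{3 \sqrt{\pi}}{2 \sqrt{a}}.$$

Differentiating under the integral sign brings down a factor of $(-u^2)$:
$$\frac{dJ}{da} = \int_{-\infty}^{\infty} \frac{3 u^{2} e^{- a u^{2}}}{2} \, du = \frac{3 \sqrt{\pi}}{4 a^{\frac{3}{2}}}.$$

Repeating $3$ times in total — each differentiation brings down another $(-u^2)$ — gives
$$\frac{d^{3}J}{da^{3}} = \int_{-\infty}^{\infty} \frac{3 u^{6} e^{- a u^{2}}}{2} \, du = \frac{45 \sqrt{\pi}}{16 a^{\frac{7}{2}}},$$
and the integrand here is $(-1)^{3}$ times the target integrand, so $I = (-1)^{3}\,\frac{d^{3}J}{da^{3}} = - \frac{45 \sqrt{\pi}}{16 a^{\frac{7}{2}}}$.

Setting $a = 6$:
$$I = - \frac{5 \sqrt{6} \sqrt{\pi}}{2304}.$$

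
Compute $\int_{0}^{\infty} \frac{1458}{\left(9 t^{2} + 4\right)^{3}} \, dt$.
$\frac{729 \pi}{256}$

Begin with the known result
$$J(a) = \int_{0}^{\infty} \frac{2}{a^{2} + t^{2}} \, dt = \frac{\pi}{a}.$$

Differentiating under the integral sign with respect to $a$,
$$\frac{dJ}{da} = \int_{0}^{\infty} - \frac{4 a}{\left(a^{2} + t^{2}\right)^{2}} \, dt = - \frac{\pi}{a^{2}},$$
so $\int_{0}^{\infty} \frac{2}{\left(a^{2} + t^{2}\right)^{2}} \, dt = \frac{\pi}{2 a^{3}}$.

Repeating — each differentiation of $1/(t^2+a^2)^j$ produces $-2ja/(t^2+a^2)^{j+1}$ — and dividing through by $-2ja$ at each step yields, after $2$ differentiations in total,
$$\int_{0}^{\infty} \frac{2}{\left(a^{2} + t^{2}\right)^{3}} \, dt = \frac{3 \pi}{8 a^{5}}.$$

Setting $a = \frac{2}{3}$:
$$I = \frac{729 \pi}{256}.$$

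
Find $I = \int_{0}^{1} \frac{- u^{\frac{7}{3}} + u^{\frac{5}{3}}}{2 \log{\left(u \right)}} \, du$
$- \frac{\log{\left(5 \right)}}{2} + \log{\left(2 \right)}$

Introduce a parameter $a$ in the exponent: let $I(a) = \int_{0}^{1} \frac{- u^{\frac{7}{3}} + u^{a}}{2 \log{\left(u \right)}} \, du$.

Since $\dfrac{\partial}{\partial a}\,u^{a} = u^{a} \ln u$, the $\ln u$ in the denominator cancels and
$$\frac{dI}{da} = \int_{0}^{1} \frac{1}{2} u^{a} \, du = \frac{1}{2} \left[\frac{u^{a+1}}{a+1}\right]_0^1 = \frac{1}{2 \left(a + 1\right)}.$$

Integrating with respect to $a$ gives $I(a) = \log{\left(\frac{\sqrt{30} \sqrt{a + 1}}{10} \right)} + C$.

At $a = \frac{7}{3}$ the integrand is identically $0$, so $I(\frac{7}{3}) = 0$. The closed form gives $0$, hence $C = 0$.

Setting $a = \frac{5}{3}$:
$$I = - \frac{\log{\left(5 \right)}}{2} + \log{\left(2 \right)}.$$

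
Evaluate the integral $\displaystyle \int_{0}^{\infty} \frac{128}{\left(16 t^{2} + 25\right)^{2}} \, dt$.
$\frac{8 \pi}{125}$

Recall the elementary integral
$$J(a) = \int_{0}^{\infty} \frac{1}{2 \left(a^{2} + t^{2}\right)} \, dt = \frac{\pi}{4 a}.$$

Differentiating under the integral sign with respect to $a$,
$$\frac{dJ}{da} = \int_{0}^{\infty} - \frac{a}{\left(a^{2} + t^{2}\right)^{2}} \, dt = - \frac{\pi}{4 a^{2}},$$
so $\int_{0}^{\infty} \frac{1}{2 \left(a^{2} + t^{2}\right)^{2}} \, dt = \frac{\pi}{8 a^{3}}$.

Setting $a = \frac{5}{4}$:
$$I = \frac{8 \pi}{125}.$$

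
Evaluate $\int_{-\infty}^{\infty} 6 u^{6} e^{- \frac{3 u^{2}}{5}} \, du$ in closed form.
$\frac{625 \sqrt{15} \sqrt{\pi}}{36}$

Begin with the known integral
$$J(a) = \int_{-\infty}^{\infty} 6 e^{- a u^{2}} \, du = \frac{6 \sqrt{\pi}}{\sqrt{a}}.$$

Differentiating under the integral sign brings down a factor of $(-u^2)$:
$$\frac{dJ}{da} = \int_{-\infty}^{\infty} - 6 u^{2} e^{- a u^{2}} \, du = - \frac{3 \sqrt{\pi}}{a^{\frac{3}{2}}}.$$

Repeating $3$ times in total — each differentiation brings down another $(-u^2)$ — gives
$$\frac{d^{3}J}{da^{3}} = \int_{-\infty}^{\infty} - 6 u^{6} e^{- a u^{2}} \, du = - \frac{45 \sqrt{\pi}}{4 a^{\frac{7}{2}}},$$
and the integrand here is $(-1)^{3}$ times the target integrand, so $I = (-1)^{3}\,\frac{d^{3}J}{da^{3}} = \frac{45 \sqrt{\pi}}{4 a^{\frac{7}{2}}}$.

Setting $a = \frac{3}{5}$:
$$I = \frac{625 \sqrt{15} \sqrt{\pi}}{36}.$$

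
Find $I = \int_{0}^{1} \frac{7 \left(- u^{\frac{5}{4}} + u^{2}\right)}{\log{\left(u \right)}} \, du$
$\log{\left(\frac{16384}{2187} \right)}$

Replace the exponent $\frac{5}{4}$ by a parameter $a$: let $I(a) = \int_{0}^{1} \frac{7 \left(u^{2} - u^{a}\right)}{\log{\left(u \right)}} \, du$.

Since $\dfrac{\partial}{\partial a}\,u^{a} = u^{a} \ln u$, the $\ln u$ in the denominator cancels and
$$\frac{dI}{da} = \int_{0}^{1} -7 u^{a} \, du = -7 \left[\frac{u^{a+1}}{a+1}\right]_0^1 = - \frac{7}{a + 1}.$$

Integrating with respect to $a$ gives $I(a) = \log{\left(\frac{2187}{\left(a + 1\right)^{7}} \right)} + C$.

At $a = 2$ the integrand is identically $0$, so $I(2) = 0$. The closed form gives $0$, hence $C = 0$.

Setting $a = \frac{5}{4}$:
$$I = \log{\left(\frac{16384}{2187} \right)}.$$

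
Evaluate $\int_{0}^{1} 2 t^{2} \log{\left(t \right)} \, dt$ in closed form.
$- \frac{2}{9}$

Begin with the known integral
$$J(a) = \int_{0}^{1} 2 t^{a} \, dt = \frac{2}{a + 1}.$$

Differentiating under the integral sign brings down a factor of $\ln t$:
$$\frac{dJ}{da} = \int_{0}^{1} 2 t^{a} \log{\left(t \right)} \, dt = - \frac{2}{\left(a + 1\right)^{2}}.$$

The integral on the left is $I$, so $I = - \frac{2}{\left(a + 1\right)^{2}}$.

Setting $a = 2$:
$$I = - \frac{2}{9}.$$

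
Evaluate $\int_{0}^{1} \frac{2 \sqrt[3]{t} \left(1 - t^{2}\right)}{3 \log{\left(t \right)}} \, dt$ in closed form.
$- \log{\left(5 \right)} + \frac{\log{\left(20 \right)}}{3}$

Introduce a parameter $a$ in the exponent: let $I(a) = \int_{0}^{1} \frac{2 \left(- t^{\frac{7}{3}} + t^{a}\right)}{3 \log{\left(t \right)}} \, dt$.

Since $\dfrac{\partial}{\partial a}\,t^{a} = t^{a} \ln t$, the $\ln t$ in the denominator cancels and
$$\frac{dI}{da} = \int_{0}^{1} \frac{2}{3} t^{a} \, dt = \frac{2}{3} \left[\frac{t^{a+1}}{a+1}\right]_0^1 = \frac{2}{3 \left(a + 1\right)}.$$

Integrating with respect to $a$ gives $I(a) = \log{\left(\frac{\sqrt[3]{10} \cdot 3^{\frac{2}{3}} \left(a + 1\right)^{\frac{2}{3}}}{10} \right)} + C$.

At $a = \frac{7}{3}$ the integrand is identically $0$, so $I(\frac{7}{3}) = 0$. The closed form gives $0$, hence $C = 0$.

Setting $a = \frac{1}{3}$:
$$I = - \log{\left(5 \right)} + \frac{\log{\left(20 \right)}}{3}.$$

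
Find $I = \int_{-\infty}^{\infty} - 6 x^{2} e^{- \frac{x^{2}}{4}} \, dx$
$- 24 \sqrt{\pi}$

Start from the elementary integral
$$J(a) = \int_{-\infty}^{\infty} - 6 e^{- a x^{2}} \, dx = - \frac{6 \sqrt{\pi}}{\sqrt{a}}.$$

Differentiating under the integral sign brings down a factor of $(-x^2)$:
$$\frac{dJ}{da} = \int_{-\infty}^{\infty} 6 x^{2} e^{- a x^{2}} \, dx = \frac{3 \sqrt{\pi}}{a^{\frac{3}{2}}}.$$

The integral on the left is $-I$, so $I = - \frac{3 \sqrt{\pi}}{a^{\frac{3}{2}}}$.

Setting $a = \frac{1}{4}$:
$$I = - 24 \sqrt{\pi}.$$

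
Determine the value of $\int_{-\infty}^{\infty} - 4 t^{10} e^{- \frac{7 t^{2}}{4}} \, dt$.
$- \frac{34560 \sqrt{7} \sqrt{\pi}}{16807}$

Start from the elementary integral
$$J(a) = \int_{-\infty}^{\infty} - 4 e^{- a t^{2}} \, dt = - \frac{4 \sqrt{\pi}}{\sqrt{a}}.$$

Differentiating under the integral sign brings down a factor of $(-t^2)$:
$$\frac{dJ}{da} = \int_{-\infty}^{\infty} 4 t^{2} e^{- a t^{2}} \, dt = \frac{2 \sqrt{\pi}}{a^{\frac{3}{2}}}.$$

Repeating $5$ times in total — each differentiation brings down another $(-t^2)$ — gives
$$\frac{d^{5}J}{da^{5}} = \int_{-\infty}^{\infty} 4 t^{10} e^{- a t^{2}} \, dt = \frac{945 \sqrt{\pi}}{8 a^{\frac{11}{2}}},$$
and the integrand here is $(-1)^{5}$ times the target integrand, so $I = (-1)^{5}\,\frac{d^{5}J}{da^{5}} = - \frac{945 \sqrt{\pi}}{8 a^{\frac{11}{2}}}$.

Setting $a = \frac{7}{4}$:
$$I = - \frac{34560 \sqrt{7} \sqrt{\pi}}{16807}.$$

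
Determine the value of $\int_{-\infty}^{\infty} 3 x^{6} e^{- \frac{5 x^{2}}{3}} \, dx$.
$\frac{243 \sqrt{15} \sqrt{\pi}}{1000}$

Start from the elementary integral
$$J(a) = \int_{-\infty}^{\infty} 3 e^{- a x^{2}} \, dx = \frac{3 \sqrt{\pi}}{\sqrt{a}}.$$

Differentiating under the integral sign brings down a factor of $(-x^2)$:
$$\frac{dJ}{da} = \int_{-\infty}^{\infty} - 3 x^{2} e^{- a x^{2}} \, dx = - \frac{3 \sqrt{\pi}}{2 a^{\frac{3}{2}}}.$$

Repeating $3$ times in total — each differentiation brings down another $(-x^2)$ — gives
$$\frac{d^{3}J}{da^{3}} = \int_{-\infty}^{\infty} - 3 x^{6} e^{- a x^{2}} \, dx = - \frac{45 \sqrt{\pi}}{8 a^{\frac{7}{2}}},$$
and the integrand here is $(-1)^{3}$ times the target integrand, so $I = (-1)^{3}\,\frac{d^{3}J}{da^{3}} = \frac{45 \sqrt{\pi}}{8 a^{\frac{7}{2}}}$.

Setting $a = \frac{5}{3}$:
$$I = \frac{243 \sqrt{15} \sqrt{\pi}}{1000}.$$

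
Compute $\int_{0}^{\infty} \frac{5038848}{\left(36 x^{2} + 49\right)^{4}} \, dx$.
$\frac{131220 \pi}{823543}$

Recall the elementary integral
$$J(a) = \int_{0}^{\infty} \frac{3}{a^{2} + x^{2}} \, dx = \frac{3 \pi}{2 a}.$$

Differentiating under the integral sign with respect to $a$,
$$\frac{dJ}{da} = \int_{0}^{\infty} - \frac{6 a}{\left(a^{2} + x^{2}\right)^{2}} \, dx = - \frac{3 \pi}{2 a^{2}},$$
so $\int_{0}^{\infty} \frac{3}{\left(a^{2} + x^{2}\right)^{2}} \, dx = \frac{3 \pi}{4 a^{3}}$.

Repeating — each differentiation of $1/(x^2+a^2)^j$ produces $-2ja/(x^2+a^2)^{j+1}$ — and dividing through by $-2ja$ at each step yields, after $3$ differentiations in total,
$$\int_{0}^{\infty} \frac{3}{\left(a^{2} + x^{2}\right)^{4}} \, dx = \frac{15 \pi}{32 a^{7}}.$$

Setting $a = \frac{7}{6}$:
$$I = \frac{131220 \pi}{823543}.$$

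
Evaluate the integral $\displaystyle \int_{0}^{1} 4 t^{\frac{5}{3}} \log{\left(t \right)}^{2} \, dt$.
$\frac{27}{64}$

Begin with the known integral
$$J(a) = \int_{0}^{1} 4 t^{a} \, dt = \frac{4}{a + 1}.$$

Differentiating under the integral sign brings down a factor of $\ln t$:
$$\frac{dJ}{da} = \int_{0}^{1} 4 t^{a} \log{\left(t \right)} \, dt = - \frac{4}{\left(a + 1\right)^{2}}.$$

Repeating twice in total — each differentiation brings down another $\ln t$ — gives
$$\frac{d^{2}J}{da^{2}} = \int_{0}^{1} 4 t^{a} \log{\left(t \right)}^{2} \, dt = \frac{8}{\left(a + 1\right)^{3}},$$
and the integrand here is exactly the target integrand, so $I = \frac{8}{\left(a + 1\right)^{3}}$.

Setting $a = \frac{5}{3}$:
$$I = \frac{27}{64}.$$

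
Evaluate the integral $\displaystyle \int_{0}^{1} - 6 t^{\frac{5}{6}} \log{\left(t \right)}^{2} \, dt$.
$- \frac{2592}{1331}$

Start from the elementary integral
$$J(a) = \int_{0}^{1} - 6 t^{a} \, dt = - \frac{6}{a + 1}.$$

Differentiating under the integral sign brings down a factor of $\ln t$:
$$\frac{dJ}{da} = \int_{0}^{1} - 6 t^{a} \log{\left(t \right)} \, dt = \frac{6}{\left(a + 1\right)^{2}}.$$

Repeating twice in total — each differentiation brings down another $\ln t$ — gives
$$\frac{d^{2}J}{da^{2}} = \int_{0}^{1} - 6 t^{a} \log{\left(t \right)}^{2} \, dt = - \frac{12}{\left(a + 1\right)^{3}},$$
and the integrand here is exactly the target integrand, so $I = - \frac{12}{\left(a + 1\right)^{3}}$.

Setting $a = \frac{5}{6}$:
$$I = - \frac{2592}{1331}.$$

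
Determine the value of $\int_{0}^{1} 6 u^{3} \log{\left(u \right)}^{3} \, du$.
$- \frac{9}{64}$

Start from the elementary integral
$$J(a) = \int_{0}^{1} 6 u^{a} \, du = \frac{6}{a + 1}.$$

Differentiating under the integral sign brings down a factor of $\ln u$:
$$\frac{dJ}{da} = \int_{0}^{1} 6 u^{a} \log{\left(u \right)} \, du = - \frac{6}{\left(a + 1\right)^{2}}.$$

Repeating $3$ times in total — each differentiation brings down another $\ln u$ — gives
$$\frac{d^{3}J}{da^{3}} = \int_{0}^{1} 6 u^{a} \log{\left(u \right)}^{3} \, du = - \frac{36}{\left(a + 1\right)^{4}},$$
and the integrand here is exactly the target integrand, so $I = - \frac{36}{\left(a + 1\right)^{4}}$.

Setting $a = 3$:
$$I = - \frac{9}{64}.$$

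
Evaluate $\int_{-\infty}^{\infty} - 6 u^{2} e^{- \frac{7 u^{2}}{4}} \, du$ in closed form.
$- \frac{24 \sqrt{7} \sqrt{\pi}}{49}$

Start from the elementary integral
$$J(a) = \int_{-\infty}^{\infty} - 6 e^{- a u^{2}} \, du = - \frac{6 \sqrt{\pi}}{\sqrt{a}}.$$

Differentiating under the integral sign brings down a factor of $(-u^2)$:
$$\frac{dJ}{da} = \int_{-\infty}^{\infty} 6 u^{2} e^{- a u^{2}} \, du = \frac{3 \sqrt{\pi}}{a^{\frac{3}{2}}}.$$

The integral on the left is $-I$, so $I = - \frac{3 \sqrt{\pi}}{a^{\frac{3}{2}}}$.

Setting $a = \frac{7}{4}$:
$$I = - \frac{24 \sqrt{7} \sqrt{\pi}}{49}.$$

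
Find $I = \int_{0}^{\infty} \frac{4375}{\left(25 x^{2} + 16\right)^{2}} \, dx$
$\frac{875 \pi}{256}$

Start from the standard arctangent integral
$$J(a) = \int_{0}^{\infty} \frac{7}{a^{2} + x^{2}} \, dx = \frac{7 \pi}{2 a}.$$

Differentiating under the integral sign with respect to $a$,
$$\frac{dJ}{da} = \int_{0}^{\infty} - \frac{14 a}{\left(a^{2} + x^{2}\right)^{2}} \, dx = - \frac{7 \pi}{2 a^{2}},$$
so $\int_{0}^{\infty} \frac{7}{\left(a^{2} + x^{2}\right)^{2}} \, dx = \frac{7 \pi}{4 a^{3}}$.

Setting $a = \frac{4}{5}$:
$$I = \frac{875 \pi}{256}.$$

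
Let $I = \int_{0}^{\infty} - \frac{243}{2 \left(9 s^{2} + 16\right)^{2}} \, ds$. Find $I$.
$- \frac{81 \pi}{512}$

Begin with the known result
$$J(a) = \int_{0}^{\infty} - \frac{3}{2 \left(a^{2} + s^{2}\right)} \, ds = - \frac{3 \pi}{4 a}.$$

Differentiating under the integral sign with respect to $a$,
$$\frac{dJ}{da} = \int_{0}^{\infty} \frac{3 a}{\left(a^{2} + s^{2}\right)^{2}} \, ds = \frac{3 \pi}{4 a^{2}},$$
so $\int_{0}^{\infty} - \frac{3}{2 \left(a^{2} + s^{2}\right)^{2}} \, ds = - \frac{3 \pi}{8 a^{3}}$.

Setting $a = \frac{4}{3}$:
$$I = - \frac{81 \pi}{512}.$$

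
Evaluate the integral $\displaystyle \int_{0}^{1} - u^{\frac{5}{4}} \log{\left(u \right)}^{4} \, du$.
$- \frac{8192}{19683}$

Consider the simpler parametrised integral
$$J(a) = \int_{0}^{1} - u^{a} \, du = - \frac{1}{a + 1}.$$

Differentiating under the integral sign brings down a factor of $\ln u$:
$$\frac{dJ}{da} = \int_{0}^{1} - u^{a} \log{\left(u \right)} \, du = \frac{1}{\left(a + 1\right)^{2}}.$$

Repeating $4$ times in total — each differentiation brings down another $\ln u$ — gives
$$\frac{d^{4}J}{da^{4}} = \int_{0}^{1} - u^{a} \log{\left(u \right)}^{4} \, du = - \frac{24}{\left(a + 1\right)^{5}},$$
and the integrand here is exactly the target integrand, so $I = - \frac{24}{\left(a + 1\right)^{5}}$.

Setting $a = \frac{5}{4}$:
$$I = - \frac{8192}{19683}.$$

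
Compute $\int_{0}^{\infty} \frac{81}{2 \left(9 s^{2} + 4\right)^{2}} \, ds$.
$\frac{27 \pi}{64}$

Start from the standard arctangent integral
$$J(a) = \int_{0}^{\infty} \frac{1}{2 \left(a^{2} + s^{2}\right)} \, ds = \frac{\pi}{4 a}.$$

Differentiating under the integral sign with respect to $a$,
$$\frac{dJ}{da} = \int_{0}^{\infty} - \frac{a}{\left(a^{2} + s^{2}\right)^{2}} \, ds = - \frac{\pi}{4 a^{2}},$$
so $\int_{0}^{\infty} \frac{1}{2 \left(a^{2} + s^{2}\right)^{2}} \, ds = \frac{\pi}{8 a^{3}}$.

Setting $a = \frac{2}{3}$:
$$I = \frac{27 \pi}{64}.$$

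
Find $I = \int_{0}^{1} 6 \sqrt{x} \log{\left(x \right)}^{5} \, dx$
$- \frac{5120}{81}$

Start from the elementary integral
$$J(a) = \int_{0}^{1} 6 x^{a} \, dx = \frac{6}{a + 1}.$$

Differentiating under the integral sign brings down a factor of $\ln x$:
$$\frac{dJ}{da} = \int_{0}^{1} 6 x^{a} \log{\left(x \right)} \, dx = - \frac{6}{\left(a + 1\right)^{2}}.$$

Repeating $5$ times in total — each differentiation brings down another $\ln x$ — gives
$$\frac{d^{5}J}{da^{5}} = \int_{0}^{1} 6 x^{a} \log{\left(x \right)}^{5} \, dx = - \frac{720}{\left(a + 1\right)^{6}},$$
and the integrand here is exactly the target integrand, so $I = - \frac{720}{\left(a + 1\right)^{6}}$.

Setting $a = \frac{1}{2}$:
$$I = - \frac{5120}{81}.$$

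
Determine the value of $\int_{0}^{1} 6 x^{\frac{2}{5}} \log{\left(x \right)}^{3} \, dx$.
$- \frac{22500}{2401}$

Consider the simpler parametrised integral
$$J(a) = \int_{0}^{1} 6 x^{a} \, dx = \frac{6}{a + 1}.$$

Differentiating under the integral sign brings down a factor of $\ln x$:
$$\frac{dJ}{da} = \int_{0}^{1} 6 x^{a} \log{\left(x \right)} \, dx = - \frac{6}{\left(a + 1\right)^{2}}.$$

Repeating $3$ times in total — each differentiation brings down another $\ln x$ — gives
$$\frac{d^{3}J}{da^{3}} = \int_{0}^{1} 6 x^{a} \log{\left(x \right)}^{3} \, dx = - \frac{36}{\left(a + 1\right)^{4}},$$
and the integrand here is exactly the target integrand, so $I = - \frac{36}{\left(a + 1\right)^{4}}$.

Setting $a = \frac{2}{5}$:
$$I = - \frac{22500}{2401}.$$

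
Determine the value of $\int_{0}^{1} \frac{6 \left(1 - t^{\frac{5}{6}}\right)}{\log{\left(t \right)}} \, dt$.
$- \log{\left(\frac{1771561}{46656} \right)}$

Consider the one-parameter family: let $I(a) = \int_{0}^{1} \frac{6 \left(1 - t^{a}\right)}{\log{\left(t \right)}} \, dt$.

Since $\dfrac{\partial}{\partial a}\,t^{a} = t^{a} \ln t$, the $\ln t$ in the denominator cancels and
$$\frac{dI}{da} = \int_{0}^{1} -6 t^{a} \, dt = -6 \left[\frac{t^{a+1}}{a+1}\right]_0^1 = - \frac{6}{a + 1}.$$

Integrating with respect to $a$ gives $I(a) = - 6 \log{\left(a + 1 \right)} + C$.

At $a = 0$ the integrand is identically $0$, so $I(0) = 0$. The closed form gives $0$, hence $C = 0$.

Setting $a = \frac{5}{6}$:
$$I = - \log{\left(\frac{1771561}{46656} \right)}.$$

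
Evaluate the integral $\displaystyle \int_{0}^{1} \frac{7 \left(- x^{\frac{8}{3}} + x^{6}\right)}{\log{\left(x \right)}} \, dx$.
$\log{\left(\frac{1801088541}{19487171} \right)}$

Replace the exponent $6$ by a parameter $a$: let $I(a) = \int_{0}^{1} \frac{7 \left(- x^{\frac{8}{3}} + x^{a}\right)}{\log{\left(x \right)}} \, dx$.

Since $\dfrac{\partial}{\partial a}\,x^{a} = x^{a} \ln x$, the $\ln x$ in the denominator cancels and
$$\frac{dI}{da} = \int_{0}^{1} 7 x^{a} \, dx = 7 \left[\frac{x^{a+1}}{a+1}\right]_0^1 = \frac{7}{a + 1}.$$

Integrating with respect to $a$ gives $I(a) = \log{\left(\frac{2187 \left(a + 1\right)^{7}}{19487171} \right)} + C$.

At $a = \frac{8}{3}$ the integrand is identically $0$, so $I(\frac{8}{3}) = 0$. The closed form gives $0$, hence $C = 0$.

Setting $a = 6$:
$$I = \log{\left(\frac{1801088541}{19487171} \right)}.$$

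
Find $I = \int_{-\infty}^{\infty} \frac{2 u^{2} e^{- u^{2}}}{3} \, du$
$\frac{\sqrt{\pi}}{3}$

Begin with the known integral
$$J(a) = \int_{-\infty}^{\infty} \frac{2 e^{- a u^{2}}}{3} \, du = \frac{2 \sqrt{\pi}}{3 \sqrt{a}}.$$

Differentiating under the integral sign brings down a factor of $(-u^2)$:
$$\frac{dJ}{da} = \int_{-\infty}^{\infty} - \frac{2 u^{2} e^{- a u^{2}}}{3} \, du = - \frac{\sqrt{\pi}}{3 a^{\frac{3}{2}}}.$$

The integral on the left is $-I$, so $I = \frac{\sqrt{\pi}}{3 a^{\frac{3}{2}}}$.

Setting $a = 1$:
$$I = \frac{\sqrt{\pi}}{3}.$$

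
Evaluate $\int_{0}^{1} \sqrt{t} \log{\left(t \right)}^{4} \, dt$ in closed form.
$\frac{256}{81}$

Begin with the known integral
$$J(a) = \int_{0}^{1} t^{a} \, dt = \frac{1}{a + 1}.$$

Differentiating under the integral sign brings down a factor of $\ln t$:
$$\frac{dJ}{da} = \int_{0}^{1} t^{a} \log{\left(t \right)} \, dt = - \frac{1}{\left(a + 1\right)^{2}}.$$

Repeating $4$ times in total — each differentiation brings down another $\ln t$ — gives
$$\frac{d^{4}J}{da^{4}} = \int_{0}^{1} t^{a} \log{\left(t \right)}^{4} \, dt = \frac{24}{\left(a + 1\right)^{5}},$$
and the integrand here is exactly the target integrand, so $I = \frac{24}{\left(a + 1\right)^{5}}$.

Setting $a = \frac{1}{2}$:
$$I = \frac{256}{81}.$$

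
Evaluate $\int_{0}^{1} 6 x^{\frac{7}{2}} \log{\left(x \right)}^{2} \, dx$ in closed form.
$\frac{32}{243}$

Start from the elementary integral
$$J(a) = \int_{0}^{1} 6 x^{a} \, dx = \frac{6}{a + 1}.$$

Differentiating under the integral sign brings down a factor of $\ln x$:
$$\frac{dJ}{da} = \int_{0}^{1} 6 x^{a} \log{\left(x \right)} \, dx = - \frac{6}{\left(a + 1\right)^{2}}.$$

Repeating twice in total — each differentiation brings down another $\ln x$ — gives
$$\frac{d^{2}J}{da^{2}} = \int_{0}^{1} 6 x^{a} \log{\left(x \right)}^{2} \, dx = \frac{12}{\left(a + 1\right)^{3}},$$
and the integrand here is exactly the target integrand, so $I = \frac{12}{\left(a + 1\right)^{3}}$.

Setting $a = \frac{7}{2}$:
$$I = \frac{32}{243}.$$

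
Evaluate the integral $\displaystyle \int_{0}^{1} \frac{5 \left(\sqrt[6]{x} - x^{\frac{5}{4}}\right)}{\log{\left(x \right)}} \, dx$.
$- \log{\left(\frac{14348907}{537824} \right)}$

Consider the one-parameter family: let $I(a) = \int_{0}^{1} \frac{5 \left(\sqrt[6]{x} - x^{a}\right)}{\log{\left(x \right)}} \, dx$.

Since $\dfrac{\partial}{\partial a}\,x^{a} = x^{a} \ln x$, the $\ln x$ in the denominator cancels and
$$\frac{dI}{da} = \int_{0}^{1} -5 x^{a} \, dx = -5 \left[\frac{x^{a+1}}{a+1}\right]_0^1 = - \frac{5}{a + 1}.$$

Integrating with respect to $a$ gives $I(a) = - \log{\left(\frac{7776 \left(a + 1\right)^{5}}{16807} \right)} + C$.

At $a = \frac{1}{6}$ the integrand is identically $0$, so $I(\frac{1}{6}) = 0$. The closed form gives $0$, hence $C = 0$.

Setting $a = \frac{5}{4}$:
$$I = - \log{\left(\frac{14348907}{537824} \right)}.$$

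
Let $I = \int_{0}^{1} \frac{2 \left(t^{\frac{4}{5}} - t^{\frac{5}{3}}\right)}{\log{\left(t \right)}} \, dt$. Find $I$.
$\log{\left(\frac{729}{1600} \right)}$

Consider the one-parameter family: let $I(a) = \int_{0}^{1} \frac{2 \left(- t^{\frac{5}{3}} + t^{a}\right)}{\log{\left(t \right)}} \, dt$.

Since $\dfrac{\partial}{\partial a}\,t^{a} = t^{a} \ln t$, the $\ln t$ in the denominator cancels and
$$\frac{dI}{da} = \int_{0}^{1} 2 t^{a} \, dt = 2 \left[\frac{t^{a+1}}{a+1}\right]_0^1 = \frac{2}{a + 1}.$$

Integrating with respect to $a$ gives $I(a) = \log{\left(\frac{9 \left(a + 1\right)^{2}}{64} \right)} + C$.

At $a = \frac{5}{3}$ the integrand is identically $0$, so $I(\frac{5}{3}) = 0$. The closed form gives $0$, hence $C = 0$.

Setting $a = \frac{4}{5}$:
$$I = \log{\left(\frac{729}{1600} \right)}.$$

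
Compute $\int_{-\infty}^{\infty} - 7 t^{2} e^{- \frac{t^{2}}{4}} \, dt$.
$- 28 \sqrt{\pi}$

Begin with the known integral
$$J(a) = \int_{-\infty}^{\infty} - 7 e^{- a t^{2}} \, dt = - \frac{7 \sqrt{\pi}}{\sqrt{a}}.$$

Differentiating under the integral sign brings down a factor of $(-t^2)$:
$$\frac{dJ}{da} = \int_{-\infty}^{\infty} 7 t^{2} e^{- a t^{2}} \, dt = \frac{7 \sqrt{\pi}}{2 a^{\frac{3}{2}}}.$$

The integral on the left is $-I$, so $I = - \frac{7 \sqrt{\pi}}{2 a^{\frac{3}{2}}}$.

Setting $a = \frac{1}{4}$:
$$I = - 28 \sqrt{\pi}.$$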